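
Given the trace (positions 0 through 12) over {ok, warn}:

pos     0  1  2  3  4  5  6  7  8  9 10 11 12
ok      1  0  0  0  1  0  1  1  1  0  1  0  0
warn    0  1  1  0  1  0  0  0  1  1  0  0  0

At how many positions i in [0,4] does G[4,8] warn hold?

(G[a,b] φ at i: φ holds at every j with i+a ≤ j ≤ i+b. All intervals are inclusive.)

Evaluate at each i in [0,4]:
  i=0: ✗ (fails at j=5)
  i=1: ✗ (fails at j=5)
  i=2: ✗ (fails at j=6)
  i=3: ✗ (fails at j=7)
  i=4: ✗ (fails at j=10)
Positions where it holds: {} → 0.

0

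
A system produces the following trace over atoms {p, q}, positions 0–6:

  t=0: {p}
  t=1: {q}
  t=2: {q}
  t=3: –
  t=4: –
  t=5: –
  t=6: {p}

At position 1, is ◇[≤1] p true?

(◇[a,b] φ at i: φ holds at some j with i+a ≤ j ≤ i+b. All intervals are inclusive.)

Does not hold

Check p at each j in [1,2]:
  j=1: false
  j=2: false
No position in the window satisfies it → formula fails.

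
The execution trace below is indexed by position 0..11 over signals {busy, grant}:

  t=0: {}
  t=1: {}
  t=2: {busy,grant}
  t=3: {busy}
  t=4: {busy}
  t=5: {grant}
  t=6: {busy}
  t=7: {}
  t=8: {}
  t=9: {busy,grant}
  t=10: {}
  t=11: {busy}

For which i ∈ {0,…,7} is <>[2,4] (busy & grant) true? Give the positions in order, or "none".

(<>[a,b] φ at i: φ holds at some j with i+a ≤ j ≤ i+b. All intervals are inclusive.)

Evaluate at each i in [0,7]:
  i=0: ✓ (witness j=2)
  i=1: ✗ (none in [3,5])
  i=2: ✗ (none in [4,6])
  i=3: ✗ (none in [5,7])
  i=4: ✗ (none in [6,8])
  i=5: ✓ (witness j=9)
  i=6: ✓ (witness j=9)
  i=7: ✓ (witness j=9)

0, 5, 6, 7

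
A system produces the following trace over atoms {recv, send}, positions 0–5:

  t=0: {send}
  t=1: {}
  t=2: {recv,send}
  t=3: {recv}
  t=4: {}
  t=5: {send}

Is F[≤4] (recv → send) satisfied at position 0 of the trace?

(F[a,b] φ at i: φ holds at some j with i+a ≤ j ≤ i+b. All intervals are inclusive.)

Check (recv → send) at each j in [0,4]:
  j=0: true
  j=1: true
  j=2: true
  j=3: false
  j=4: true
Found at j=0 → formula holds.

Yes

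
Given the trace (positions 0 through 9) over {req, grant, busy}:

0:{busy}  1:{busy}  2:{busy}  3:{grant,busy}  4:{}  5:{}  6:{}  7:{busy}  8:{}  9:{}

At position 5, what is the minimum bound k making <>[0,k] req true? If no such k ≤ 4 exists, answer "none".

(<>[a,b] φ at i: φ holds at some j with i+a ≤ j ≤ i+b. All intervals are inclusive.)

Scan j = 5,6,… for req:
  j=5: fails
  j=6: fails
  j=7: fails
  j=8: fails
  j=9: fails
No j in [5,9] satisfies it → none.

none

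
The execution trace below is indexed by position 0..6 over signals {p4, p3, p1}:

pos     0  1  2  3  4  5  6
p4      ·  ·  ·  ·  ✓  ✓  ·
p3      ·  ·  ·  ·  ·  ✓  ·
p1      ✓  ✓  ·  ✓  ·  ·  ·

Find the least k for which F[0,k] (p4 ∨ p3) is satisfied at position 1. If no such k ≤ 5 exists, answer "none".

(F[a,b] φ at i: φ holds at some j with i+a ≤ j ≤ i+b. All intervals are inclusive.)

Scan j = 1,2,… for (p4 ∨ p3):
  j=1: fails
  j=2: fails
  j=3: fails
  j=4: holds
First hit at j=4, so smallest k = 4-1 = 3.

3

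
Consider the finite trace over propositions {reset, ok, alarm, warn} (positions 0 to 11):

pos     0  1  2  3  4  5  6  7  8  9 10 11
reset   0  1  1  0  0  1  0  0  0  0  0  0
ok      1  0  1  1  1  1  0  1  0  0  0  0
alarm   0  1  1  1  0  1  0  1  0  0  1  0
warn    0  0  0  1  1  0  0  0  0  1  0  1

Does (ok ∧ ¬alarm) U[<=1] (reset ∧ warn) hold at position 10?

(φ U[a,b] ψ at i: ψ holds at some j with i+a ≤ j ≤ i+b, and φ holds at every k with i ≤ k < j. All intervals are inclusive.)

No

Need some j in [10,11] with (reset ∧ warn), and (ok ∧ ¬alarm) at every k in [10,j-1].
  j=10: (reset ∧ warn) false.
  j=11: (reset ∧ warn) false.
No j in the window works → until fails.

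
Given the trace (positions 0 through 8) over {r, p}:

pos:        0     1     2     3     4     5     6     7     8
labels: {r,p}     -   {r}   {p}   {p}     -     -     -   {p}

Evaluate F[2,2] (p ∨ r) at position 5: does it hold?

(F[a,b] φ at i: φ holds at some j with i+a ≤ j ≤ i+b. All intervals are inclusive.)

No

Check (p ∨ r) at each j in [7,7]:
  j=7: false
No position in the window satisfies it → formula fails.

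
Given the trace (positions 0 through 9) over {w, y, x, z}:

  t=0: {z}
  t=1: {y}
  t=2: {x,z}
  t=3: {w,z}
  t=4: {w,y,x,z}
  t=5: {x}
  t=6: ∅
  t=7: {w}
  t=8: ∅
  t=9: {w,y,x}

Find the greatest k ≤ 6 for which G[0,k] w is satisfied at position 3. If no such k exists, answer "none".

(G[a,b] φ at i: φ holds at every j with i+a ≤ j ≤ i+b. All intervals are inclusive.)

1

w must hold from j=3 onward; find where it first fails.
  j=3: holds
  j=4: holds
  j=5: fails
Holds on [3,4], so largest k = 1.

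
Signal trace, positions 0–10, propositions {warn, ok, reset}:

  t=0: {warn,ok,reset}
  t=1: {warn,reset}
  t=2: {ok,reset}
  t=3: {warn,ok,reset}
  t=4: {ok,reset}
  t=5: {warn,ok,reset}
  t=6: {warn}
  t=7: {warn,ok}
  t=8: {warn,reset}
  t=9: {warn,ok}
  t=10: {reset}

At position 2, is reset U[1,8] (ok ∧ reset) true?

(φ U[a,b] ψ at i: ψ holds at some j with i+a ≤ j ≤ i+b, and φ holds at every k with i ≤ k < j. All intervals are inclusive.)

Holds

Need some j in [3,10] with (ok ∧ reset), and reset at every k in [2,j-1].
  j=3: (ok ∧ reset) holds; reset holds at every k in [2,2] → satisfied.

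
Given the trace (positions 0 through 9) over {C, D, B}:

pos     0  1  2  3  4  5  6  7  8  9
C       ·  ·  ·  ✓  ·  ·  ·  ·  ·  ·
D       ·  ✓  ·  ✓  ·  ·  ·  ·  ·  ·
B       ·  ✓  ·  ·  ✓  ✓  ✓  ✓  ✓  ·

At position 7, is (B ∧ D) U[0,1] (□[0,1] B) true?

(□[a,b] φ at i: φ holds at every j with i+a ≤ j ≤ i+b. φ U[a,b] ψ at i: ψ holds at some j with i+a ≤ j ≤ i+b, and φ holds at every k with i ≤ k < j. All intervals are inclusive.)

Yes

Need some j in [7,8] with □[0,1] B, and (B ∧ D) at every k in [7,j-1].
  j=7: □[0,1] B holds; no prefix to check → satisfied.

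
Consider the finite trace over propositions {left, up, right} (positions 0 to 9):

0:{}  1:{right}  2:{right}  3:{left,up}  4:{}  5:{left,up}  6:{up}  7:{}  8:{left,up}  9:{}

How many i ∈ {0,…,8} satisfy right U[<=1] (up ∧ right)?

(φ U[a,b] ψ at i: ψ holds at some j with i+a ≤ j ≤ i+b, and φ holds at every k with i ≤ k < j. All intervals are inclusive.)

Evaluate at each i in [0,8]:
  i=0: ✗ (no rhs in [0,1])
  i=1: ✗ (no rhs in [1,2])
  i=2: ✗ (no rhs in [2,3])
  i=3: ✗ (no rhs in [3,4])
  i=4: ✗ (no rhs in [4,5])
  i=5: ✗ (no rhs in [5,6])
  i=6: ✗ (no rhs in [6,7])
  i=7: ✗ (no rhs in [7,8])
  i=8: ✗ (no rhs in [8,9])
Positions where it holds: {} → 0.

0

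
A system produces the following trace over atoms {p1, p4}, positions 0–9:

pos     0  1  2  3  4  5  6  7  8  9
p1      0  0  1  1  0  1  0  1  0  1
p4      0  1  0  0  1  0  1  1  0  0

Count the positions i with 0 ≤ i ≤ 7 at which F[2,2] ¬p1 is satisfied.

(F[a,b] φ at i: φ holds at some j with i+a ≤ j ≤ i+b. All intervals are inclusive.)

Evaluate at each i in [0,7]:
  i=0: ✗ (none in [2,2])
  i=1: ✗ (none in [3,3])
  i=2: ✓ (witness j=4)
  i=3: ✗ (none in [5,5])
  i=4: ✓ (witness j=6)
  i=5: ✗ (none in [7,7])
  i=6: ✓ (witness j=8)
  i=7: ✗ (none in [9,9])
Positions where it holds: {2, 4, 6} → 3.

3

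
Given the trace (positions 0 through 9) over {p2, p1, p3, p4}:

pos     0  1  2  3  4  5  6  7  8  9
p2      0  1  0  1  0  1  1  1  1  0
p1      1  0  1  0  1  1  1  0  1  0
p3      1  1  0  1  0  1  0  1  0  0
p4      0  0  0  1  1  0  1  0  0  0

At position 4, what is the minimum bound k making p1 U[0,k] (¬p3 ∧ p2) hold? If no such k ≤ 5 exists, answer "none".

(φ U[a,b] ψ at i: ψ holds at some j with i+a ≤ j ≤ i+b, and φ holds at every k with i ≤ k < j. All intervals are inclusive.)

2

Need earliest j ≥ 4 with (¬p3 ∧ p2), and p1 at every k in [4,j-1].
  j=4: rhs fails.
  j=5: rhs fails.
  j=6: rhs holds; lhs holds on [4,5]. k = 2.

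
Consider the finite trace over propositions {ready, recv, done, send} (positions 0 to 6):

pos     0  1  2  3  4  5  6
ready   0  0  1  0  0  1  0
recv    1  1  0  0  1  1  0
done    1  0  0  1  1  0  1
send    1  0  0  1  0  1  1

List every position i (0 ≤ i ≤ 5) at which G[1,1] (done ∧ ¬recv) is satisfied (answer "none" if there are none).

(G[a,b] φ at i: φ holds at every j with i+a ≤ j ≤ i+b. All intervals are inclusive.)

2, 5

Evaluate at each i in [0,5]:
  i=0: ✗ (fails at j=1)
  i=1: ✗ (fails at j=2)
  i=2: ✓ (all of [3,3])
  i=3: ✗ (fails at j=4)
  i=4: ✗ (fails at j=5)
  i=5: ✓ (all of [6,6])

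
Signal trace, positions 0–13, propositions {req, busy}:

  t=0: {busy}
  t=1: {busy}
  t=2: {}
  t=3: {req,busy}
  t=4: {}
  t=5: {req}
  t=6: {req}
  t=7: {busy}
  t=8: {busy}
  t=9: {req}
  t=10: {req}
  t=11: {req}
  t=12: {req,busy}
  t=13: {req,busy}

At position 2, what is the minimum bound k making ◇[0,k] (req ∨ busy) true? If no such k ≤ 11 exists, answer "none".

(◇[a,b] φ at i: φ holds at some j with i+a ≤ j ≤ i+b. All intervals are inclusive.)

1

Scan j = 2,3,… for (req ∨ busy):
  j=2: fails
  j=3: holds
First hit at j=3, so smallest k = 3-2 = 1.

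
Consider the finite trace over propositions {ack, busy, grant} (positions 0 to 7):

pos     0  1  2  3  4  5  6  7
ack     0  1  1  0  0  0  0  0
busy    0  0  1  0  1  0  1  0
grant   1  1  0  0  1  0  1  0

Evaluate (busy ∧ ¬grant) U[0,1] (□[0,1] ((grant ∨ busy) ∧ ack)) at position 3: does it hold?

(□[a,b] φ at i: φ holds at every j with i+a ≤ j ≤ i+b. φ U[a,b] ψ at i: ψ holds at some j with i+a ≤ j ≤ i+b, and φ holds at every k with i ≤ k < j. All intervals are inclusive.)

Need some j in [3,4] with □[0,1] ((grant ∨ busy) ∧ ack), and (busy ∧ ¬grant) at every k in [3,j-1].
  j=3: □[0,1] ((grant ∨ busy) ∧ ack) — fails at 3.
  j=4: □[0,1] ((grant ∨ busy) ∧ ack) — fails at 4.
No j in the window works → until fails.

Does not hold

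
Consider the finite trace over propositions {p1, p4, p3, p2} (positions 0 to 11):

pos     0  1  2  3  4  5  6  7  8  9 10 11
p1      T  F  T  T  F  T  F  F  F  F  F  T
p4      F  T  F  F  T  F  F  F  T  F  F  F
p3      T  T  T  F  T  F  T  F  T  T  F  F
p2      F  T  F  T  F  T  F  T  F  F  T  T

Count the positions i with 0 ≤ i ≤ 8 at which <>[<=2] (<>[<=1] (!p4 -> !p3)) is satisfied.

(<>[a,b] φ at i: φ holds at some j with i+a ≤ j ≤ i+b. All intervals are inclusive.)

Evaluate at each i in [0,8]:
  i=0: ✓ (witness j=0)
  i=1: ✓ (witness j=1)
  i=2: ✓ (witness j=2)
  i=3: ✓ (witness j=3)
  i=4: ✓ (witness j=4)
  i=5: ✓ (witness j=5)
  i=6: ✓ (witness j=6)
  i=7: ✓ (witness j=7)
  i=8: ✓ (witness j=8)
Positions where it holds: {0, 1, 2, 3, 4, 5, 6, 7, 8} → 9.

9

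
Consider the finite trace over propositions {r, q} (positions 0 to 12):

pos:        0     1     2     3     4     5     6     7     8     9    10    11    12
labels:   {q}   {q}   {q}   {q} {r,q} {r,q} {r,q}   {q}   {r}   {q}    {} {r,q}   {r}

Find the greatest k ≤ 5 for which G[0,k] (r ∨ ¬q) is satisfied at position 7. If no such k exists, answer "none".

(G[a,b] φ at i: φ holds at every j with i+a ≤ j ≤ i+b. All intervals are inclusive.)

(r ∨ ¬q) must hold from j=7 onward; find where it first fails.
  j=7: fails → no k works.

none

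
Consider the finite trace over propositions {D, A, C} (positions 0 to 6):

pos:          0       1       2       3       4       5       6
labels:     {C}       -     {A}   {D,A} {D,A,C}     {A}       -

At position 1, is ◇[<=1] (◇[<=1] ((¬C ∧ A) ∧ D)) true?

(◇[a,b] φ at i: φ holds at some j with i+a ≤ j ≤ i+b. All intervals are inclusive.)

Check ◇[<=1] ((¬C ∧ A) ∧ D) at each j in [1,2]:
  j=1: fails (none in [1,2])
  j=2: holds (witness at 3)
Found at j=2 → formula holds.

True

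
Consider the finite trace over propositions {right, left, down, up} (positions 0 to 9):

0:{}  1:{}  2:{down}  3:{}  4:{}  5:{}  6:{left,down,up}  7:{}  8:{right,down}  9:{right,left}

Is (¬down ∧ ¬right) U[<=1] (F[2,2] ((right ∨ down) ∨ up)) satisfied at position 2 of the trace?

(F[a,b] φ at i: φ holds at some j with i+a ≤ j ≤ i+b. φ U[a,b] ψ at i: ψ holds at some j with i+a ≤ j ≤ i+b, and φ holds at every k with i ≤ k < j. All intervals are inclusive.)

False

Need some j in [2,3] with F[2,2] ((right ∨ down) ∨ up), and (¬down ∧ ¬right) at every k in [2,j-1].
  j=2: F[2,2] ((right ∨ down) ∨ up) — fails (none in [4,4]).
  j=3: F[2,2] ((right ∨ down) ∨ up) — fails (none in [5,5]).
No j in the window works → until fails.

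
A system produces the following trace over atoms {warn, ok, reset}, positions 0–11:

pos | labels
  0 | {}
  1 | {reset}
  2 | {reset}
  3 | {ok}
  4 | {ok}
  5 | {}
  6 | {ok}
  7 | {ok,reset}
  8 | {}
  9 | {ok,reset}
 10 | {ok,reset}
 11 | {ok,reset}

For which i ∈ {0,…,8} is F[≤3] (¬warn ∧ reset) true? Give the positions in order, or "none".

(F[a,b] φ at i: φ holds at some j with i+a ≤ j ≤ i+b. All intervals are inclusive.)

Evaluate at each i in [0,8]:
  i=0: ✓ (witness j=1)
  i=1: ✓ (witness j=1)
  i=2: ✓ (witness j=2)
  i=3: ✗ (none in [3,6])
  i=4: ✓ (witness j=7)
  i=5: ✓ (witness j=7)
  i=6: ✓ (witness j=7)
  i=7: ✓ (witness j=7)
  i=8: ✓ (witness j=9)

0, 1, 2, 4, 5, 6, 7, 8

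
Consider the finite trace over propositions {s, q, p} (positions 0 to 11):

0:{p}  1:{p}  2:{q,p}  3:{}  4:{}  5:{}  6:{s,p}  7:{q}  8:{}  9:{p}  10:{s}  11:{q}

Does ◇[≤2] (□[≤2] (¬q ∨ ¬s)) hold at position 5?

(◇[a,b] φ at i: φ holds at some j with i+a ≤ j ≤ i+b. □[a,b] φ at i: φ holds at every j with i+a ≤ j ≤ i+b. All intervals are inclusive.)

Check □[≤2] (¬q ∨ ¬s) at each j in [5,7]:
  j=5: holds on [5,7]
  j=6: holds on [6,8]
  j=7: holds on [7,9]
Found at j=5 → formula holds.

Holds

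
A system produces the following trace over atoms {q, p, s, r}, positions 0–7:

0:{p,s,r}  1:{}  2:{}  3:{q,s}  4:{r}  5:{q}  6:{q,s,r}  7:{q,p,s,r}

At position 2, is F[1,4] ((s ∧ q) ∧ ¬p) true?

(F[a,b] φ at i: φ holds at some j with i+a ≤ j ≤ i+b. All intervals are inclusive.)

True

Check ((s ∧ q) ∧ ¬p) at each j in [3,6]:
  j=3: true
  j=4: false
  j=5: false
  j=6: true
Found at j=3 → formula holds.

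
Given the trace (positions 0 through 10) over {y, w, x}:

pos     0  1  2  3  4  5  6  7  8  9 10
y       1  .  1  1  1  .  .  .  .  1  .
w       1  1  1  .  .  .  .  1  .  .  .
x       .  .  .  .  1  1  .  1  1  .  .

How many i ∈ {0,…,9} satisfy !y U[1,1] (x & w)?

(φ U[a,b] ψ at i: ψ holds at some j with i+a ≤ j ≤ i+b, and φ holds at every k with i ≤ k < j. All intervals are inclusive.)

Evaluate at each i in [0,9]:
  i=0: ✗ (no rhs in [1,1])
  i=1: ✗ (no rhs in [2,2])
  i=2: ✗ (no rhs in [3,3])
  i=3: ✗ (no rhs in [4,4])
  i=4: ✗ (no rhs in [5,5])
  i=5: ✗ (no rhs in [6,6])
  i=6: ✓ (rhs at j=7; lhs holds on [6,6])
  i=7: ✗ (no rhs in [8,8])
  i=8: ✗ (no rhs in [9,9])
  i=9: ✗ (no rhs in [10,10])
Positions where it holds: {6} → 1.

1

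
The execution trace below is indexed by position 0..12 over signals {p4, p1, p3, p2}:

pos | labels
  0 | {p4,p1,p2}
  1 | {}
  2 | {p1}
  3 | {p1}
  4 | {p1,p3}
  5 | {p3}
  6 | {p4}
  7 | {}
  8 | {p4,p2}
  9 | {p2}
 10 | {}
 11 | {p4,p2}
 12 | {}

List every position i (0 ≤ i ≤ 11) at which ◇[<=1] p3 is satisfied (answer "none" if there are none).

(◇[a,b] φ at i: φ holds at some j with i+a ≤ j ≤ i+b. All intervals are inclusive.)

Evaluate at each i in [0,11]:
  i=0: ✗ (none in [0,1])
  i=1: ✗ (none in [1,2])
  i=2: ✗ (none in [2,3])
  i=3: ✓ (witness j=4)
  i=4: ✓ (witness j=4)
  i=5: ✓ (witness j=5)
  i=6: ✗ (none in [6,7])
  i=7: ✗ (none in [7,8])
  i=8: ✗ (none in [8,9])
  i=9: ✗ (none in [9,10])
  i=10: ✗ (none in [10,11])
  i=11: ✗ (none in [11,12])

3, 4, 5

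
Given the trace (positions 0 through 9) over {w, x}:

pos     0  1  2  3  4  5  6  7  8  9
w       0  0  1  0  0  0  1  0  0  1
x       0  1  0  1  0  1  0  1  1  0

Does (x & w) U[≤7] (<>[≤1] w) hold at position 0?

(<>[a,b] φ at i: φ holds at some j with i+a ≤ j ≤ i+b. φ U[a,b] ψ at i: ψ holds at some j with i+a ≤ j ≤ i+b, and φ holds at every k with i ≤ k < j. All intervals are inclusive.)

Does not hold

Need some j in [0,7] with <>[≤1] w, and (x & w) at every k in [0,j-1].
  j=0: <>[≤1] w — fails (none in [0,1]).
  j=1: <>[≤1] w holds, but (x & w) fails at k=0 → not this j.
  j=2: <>[≤1] w holds, but (x & w) fails at k=0 → not this j.
  j=3: <>[≤1] w — fails (none in [3,4]).
  j=4: <>[≤1] w — fails (none in [4,5]).
  j=5: <>[≤1] w holds, but (x & w) fails at k=0 → not this j.
  j=6: <>[≤1] w holds, but (x & w) fails at k=0 → not this j.
  j=7: <>[≤1] w — fails (none in [7,8]).
No j in the window works → until fails.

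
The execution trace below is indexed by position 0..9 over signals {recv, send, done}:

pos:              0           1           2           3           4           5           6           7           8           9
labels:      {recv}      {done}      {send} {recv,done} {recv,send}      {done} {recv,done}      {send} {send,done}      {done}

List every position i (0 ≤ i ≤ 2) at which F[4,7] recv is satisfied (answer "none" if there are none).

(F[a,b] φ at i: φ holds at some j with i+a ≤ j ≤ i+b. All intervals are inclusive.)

0, 1, 2

Evaluate at each i in [0,2]:
  i=0: ✓ (witness j=4)
  i=1: ✓ (witness j=6)
  i=2: ✓ (witness j=6)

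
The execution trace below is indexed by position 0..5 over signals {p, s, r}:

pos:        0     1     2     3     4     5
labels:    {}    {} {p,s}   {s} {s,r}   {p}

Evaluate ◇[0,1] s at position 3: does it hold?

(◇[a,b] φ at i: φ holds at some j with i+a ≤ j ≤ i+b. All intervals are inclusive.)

Check s at each j in [3,4]:
  j=3: true
  j=4: true
Found at j=3 → formula holds.

True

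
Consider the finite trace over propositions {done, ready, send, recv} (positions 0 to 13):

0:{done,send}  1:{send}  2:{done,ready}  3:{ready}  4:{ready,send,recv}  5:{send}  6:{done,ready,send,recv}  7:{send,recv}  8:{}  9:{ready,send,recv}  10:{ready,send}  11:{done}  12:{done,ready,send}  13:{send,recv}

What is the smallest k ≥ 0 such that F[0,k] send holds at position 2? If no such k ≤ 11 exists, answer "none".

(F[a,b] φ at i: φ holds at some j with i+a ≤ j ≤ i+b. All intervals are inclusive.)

2

Scan j = 2,3,… for send:
  j=2: fails
  j=3: fails
  j=4: holds
First hit at j=4, so smallest k = 4-2 = 2.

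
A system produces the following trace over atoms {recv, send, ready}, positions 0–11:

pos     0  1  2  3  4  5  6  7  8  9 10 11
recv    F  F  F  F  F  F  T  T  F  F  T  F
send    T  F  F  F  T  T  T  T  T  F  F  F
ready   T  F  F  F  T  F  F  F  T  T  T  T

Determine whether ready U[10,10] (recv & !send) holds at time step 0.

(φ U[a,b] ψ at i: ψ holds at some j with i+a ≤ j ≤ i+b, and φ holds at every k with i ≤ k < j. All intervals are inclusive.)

Need some j in [10,10] with (recv & !send), and ready at every k in [0,j-1].
  j=10: (recv & !send) holds, but ready fails at k=1 → not this j.
No j in the window works → until fails.

Does not hold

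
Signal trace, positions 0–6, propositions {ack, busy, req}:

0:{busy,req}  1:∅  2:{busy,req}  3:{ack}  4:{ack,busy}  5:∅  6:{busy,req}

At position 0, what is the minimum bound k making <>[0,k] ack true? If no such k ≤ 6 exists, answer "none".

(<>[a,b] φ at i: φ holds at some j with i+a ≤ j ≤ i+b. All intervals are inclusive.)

3

Scan j = 0,1,… for ack:
  j=0: fails
  j=1: fails
  j=2: fails
  j=3: holds
First hit at j=3, so smallest k = 3-0 = 3.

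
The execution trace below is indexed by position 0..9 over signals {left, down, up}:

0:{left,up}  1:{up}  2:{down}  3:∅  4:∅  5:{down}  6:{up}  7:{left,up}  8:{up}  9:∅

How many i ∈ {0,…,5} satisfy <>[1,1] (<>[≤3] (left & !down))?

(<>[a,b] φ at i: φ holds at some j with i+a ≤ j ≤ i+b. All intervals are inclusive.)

3

Evaluate at each i in [0,5]:
  i=0: ✗ (none in [1,1])
  i=1: ✗ (none in [2,2])
  i=2: ✗ (none in [3,3])
  i=3: ✓ (witness j=4)
  i=4: ✓ (witness j=5)
  i=5: ✓ (witness j=6)
Positions where it holds: {3, 4, 5} → 3.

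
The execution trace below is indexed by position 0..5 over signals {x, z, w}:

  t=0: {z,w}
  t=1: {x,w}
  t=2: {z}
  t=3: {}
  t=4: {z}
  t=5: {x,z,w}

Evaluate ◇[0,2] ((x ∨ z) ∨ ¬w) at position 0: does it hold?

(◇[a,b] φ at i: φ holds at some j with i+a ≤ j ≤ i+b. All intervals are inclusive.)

Yes

Check ((x ∨ z) ∨ ¬w) at each j in [0,2]:
  j=0: true
  j=1: true
  j=2: true
Found at j=0 → formula holds.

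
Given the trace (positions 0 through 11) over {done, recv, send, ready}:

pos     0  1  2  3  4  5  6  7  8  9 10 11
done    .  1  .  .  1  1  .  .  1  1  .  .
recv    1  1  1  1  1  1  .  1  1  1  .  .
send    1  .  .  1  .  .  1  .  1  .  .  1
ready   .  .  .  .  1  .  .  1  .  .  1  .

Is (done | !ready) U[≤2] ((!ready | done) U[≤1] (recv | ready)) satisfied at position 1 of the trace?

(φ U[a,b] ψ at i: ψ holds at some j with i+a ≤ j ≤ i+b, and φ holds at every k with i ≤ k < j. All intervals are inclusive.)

Holds

Need some j in [1,3] with ((!ready | done) U[≤1] (recv | ready)), and (done | !ready) at every k in [1,j-1].
  j=1: ((!ready | done) U[≤1] (recv | ready)) holds; no prefix to check → satisfied.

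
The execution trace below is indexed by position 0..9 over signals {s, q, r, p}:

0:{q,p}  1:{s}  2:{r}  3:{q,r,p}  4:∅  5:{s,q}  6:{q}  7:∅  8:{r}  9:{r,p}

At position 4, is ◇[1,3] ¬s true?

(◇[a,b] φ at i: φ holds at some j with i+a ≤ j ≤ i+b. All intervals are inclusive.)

True

Check ¬s at each j in [5,7]:
  j=5: false
  j=6: true
  j=7: true
Found at j=6 → formula holds.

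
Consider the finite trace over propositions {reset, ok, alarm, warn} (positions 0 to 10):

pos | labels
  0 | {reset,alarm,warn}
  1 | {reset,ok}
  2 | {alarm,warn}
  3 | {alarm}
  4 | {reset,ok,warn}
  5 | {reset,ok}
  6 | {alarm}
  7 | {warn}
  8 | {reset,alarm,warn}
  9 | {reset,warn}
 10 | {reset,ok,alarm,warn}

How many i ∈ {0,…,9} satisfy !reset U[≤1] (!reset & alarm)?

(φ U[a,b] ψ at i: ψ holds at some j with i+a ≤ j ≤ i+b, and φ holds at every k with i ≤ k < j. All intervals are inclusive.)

Evaluate at each i in [0,9]:
  i=0: ✗ (no rhs in [0,1])
  i=1: ✗ (lhs fails at k=1 before rhs at j=2)
  i=2: ✓ (rhs at j=2)
  i=3: ✓ (rhs at j=3)
  i=4: ✗ (no rhs in [4,5])
  i=5: ✗ (lhs fails at k=5 before rhs at j=6)
  i=6: ✓ (rhs at j=6)
  i=7: ✗ (no rhs in [7,8])
  i=8: ✗ (no rhs in [8,9])
  i=9: ✗ (no rhs in [9,10])
Positions where it holds: {2, 3, 6} → 3.

3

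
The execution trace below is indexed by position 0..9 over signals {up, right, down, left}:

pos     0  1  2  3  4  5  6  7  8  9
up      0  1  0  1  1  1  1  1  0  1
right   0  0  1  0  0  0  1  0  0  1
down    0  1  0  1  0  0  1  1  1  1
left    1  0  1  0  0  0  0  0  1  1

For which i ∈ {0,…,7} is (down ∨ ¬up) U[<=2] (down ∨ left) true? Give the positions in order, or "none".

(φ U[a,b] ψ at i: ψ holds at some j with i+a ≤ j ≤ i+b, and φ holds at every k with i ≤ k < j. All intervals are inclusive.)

Evaluate at each i in [0,7]:
  i=0: ✓ (rhs at j=0)
  i=1: ✓ (rhs at j=1)
  i=2: ✓ (rhs at j=2)
  i=3: ✓ (rhs at j=3)
  i=4: ✗ (lhs fails at k=4 before rhs at j=6)
  i=5: ✗ (lhs fails at k=5 before rhs at j=6)
  i=6: ✓ (rhs at j=6)
  i=7: ✓ (rhs at j=7)

0, 1, 2, 3, 6, 7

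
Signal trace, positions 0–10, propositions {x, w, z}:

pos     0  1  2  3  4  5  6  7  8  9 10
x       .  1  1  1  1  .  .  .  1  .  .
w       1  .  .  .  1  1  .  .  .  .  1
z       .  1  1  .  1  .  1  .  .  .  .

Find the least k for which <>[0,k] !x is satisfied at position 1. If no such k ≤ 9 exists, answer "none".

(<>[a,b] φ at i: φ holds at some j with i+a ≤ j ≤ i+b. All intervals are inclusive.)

4

Scan j = 1,2,… for !x:
  j=1: fails
  j=2: fails
  j=3: fails
  j=4: fails
  j=5: holds
First hit at j=5, so smallest k = 5-1 = 4.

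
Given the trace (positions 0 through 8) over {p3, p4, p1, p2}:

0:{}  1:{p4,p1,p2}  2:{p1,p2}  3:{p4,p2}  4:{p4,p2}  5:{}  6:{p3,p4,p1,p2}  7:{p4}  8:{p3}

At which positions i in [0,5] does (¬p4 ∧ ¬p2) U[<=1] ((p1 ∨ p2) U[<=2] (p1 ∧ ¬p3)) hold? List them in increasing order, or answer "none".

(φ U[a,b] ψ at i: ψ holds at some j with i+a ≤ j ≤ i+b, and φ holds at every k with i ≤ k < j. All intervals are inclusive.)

Evaluate at each i in [0,5]:
  i=0: ✓ (rhs at j=1; lhs holds on [0,0])
  i=1: ✓ (rhs at j=1)
  i=2: ✓ (rhs at j=2)
  i=3: ✗ (no rhs in [3,4])
  i=4: ✗ (no rhs in [4,5])
  i=5: ✗ (no rhs in [5,6])

0, 1, 2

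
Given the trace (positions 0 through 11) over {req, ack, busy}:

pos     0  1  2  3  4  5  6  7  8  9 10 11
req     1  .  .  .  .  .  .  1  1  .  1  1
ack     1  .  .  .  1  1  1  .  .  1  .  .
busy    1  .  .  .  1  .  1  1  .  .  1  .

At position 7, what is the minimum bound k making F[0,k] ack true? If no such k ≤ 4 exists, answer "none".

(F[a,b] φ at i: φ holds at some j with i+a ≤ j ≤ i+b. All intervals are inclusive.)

2

Scan j = 7,8,… for ack:
  j=7: fails
  j=8: fails
  j=9: holds
First hit at j=9, so smallest k = 9-7 = 2.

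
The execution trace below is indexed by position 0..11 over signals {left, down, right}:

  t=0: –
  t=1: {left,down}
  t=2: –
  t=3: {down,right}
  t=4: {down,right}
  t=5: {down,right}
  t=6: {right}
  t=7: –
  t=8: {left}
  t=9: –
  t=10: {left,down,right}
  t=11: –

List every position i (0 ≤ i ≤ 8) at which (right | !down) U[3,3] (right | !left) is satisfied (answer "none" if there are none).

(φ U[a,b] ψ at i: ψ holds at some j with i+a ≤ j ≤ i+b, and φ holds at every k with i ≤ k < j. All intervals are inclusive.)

Evaluate at each i in [0,8]:
  i=0: ✗ (lhs fails at k=1 before rhs at j=3)
  i=1: ✗ (lhs fails at k=1 before rhs at j=4)
  i=2: ✓ (rhs at j=5; lhs holds on [2,4])
  i=3: ✓ (rhs at j=6; lhs holds on [3,5])
  i=4: ✓ (rhs at j=7; lhs holds on [4,6])
  i=5: ✗ (no rhs in [8,8])
  i=6: ✓ (rhs at j=9; lhs holds on [6,8])
  i=7: ✓ (rhs at j=10; lhs holds on [7,9])
  i=8: ✓ (rhs at j=11; lhs holds on [8,10])

2, 3, 4, 6, 7, 8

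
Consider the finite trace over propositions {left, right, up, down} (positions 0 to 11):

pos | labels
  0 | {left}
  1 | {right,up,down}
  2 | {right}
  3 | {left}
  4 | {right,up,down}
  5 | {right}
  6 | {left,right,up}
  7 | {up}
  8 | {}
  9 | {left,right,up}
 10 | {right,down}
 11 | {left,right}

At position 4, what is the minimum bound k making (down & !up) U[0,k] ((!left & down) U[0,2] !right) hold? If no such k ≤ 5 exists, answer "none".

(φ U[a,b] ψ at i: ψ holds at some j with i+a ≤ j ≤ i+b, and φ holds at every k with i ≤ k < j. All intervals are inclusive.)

Need earliest j ≥ 4 with ((!left & down) U[0,2] !right), and (down & !up) at every k in [4,j-1].
  j=4: rhs fails.
  j=5: rhs fails.
  j=6: rhs fails.
  j=7: rhs holds but lhs fails at k=4.
  j=8: rhs holds but lhs fails at k=4.
  j=9: rhs fails.
No witness within the range → none.

none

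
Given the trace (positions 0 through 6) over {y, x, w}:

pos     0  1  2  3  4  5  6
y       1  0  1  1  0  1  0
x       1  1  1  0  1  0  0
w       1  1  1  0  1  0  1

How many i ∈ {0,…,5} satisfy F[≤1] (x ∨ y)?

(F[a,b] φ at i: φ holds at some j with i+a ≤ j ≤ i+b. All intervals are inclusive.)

Evaluate at each i in [0,5]:
  i=0: ✓ (witness j=0)
  i=1: ✓ (witness j=1)
  i=2: ✓ (witness j=2)
  i=3: ✓ (witness j=3)
  i=4: ✓ (witness j=4)
  i=5: ✓ (witness j=5)
Positions where it holds: {0, 1, 2, 3, 4, 5} → 6.

6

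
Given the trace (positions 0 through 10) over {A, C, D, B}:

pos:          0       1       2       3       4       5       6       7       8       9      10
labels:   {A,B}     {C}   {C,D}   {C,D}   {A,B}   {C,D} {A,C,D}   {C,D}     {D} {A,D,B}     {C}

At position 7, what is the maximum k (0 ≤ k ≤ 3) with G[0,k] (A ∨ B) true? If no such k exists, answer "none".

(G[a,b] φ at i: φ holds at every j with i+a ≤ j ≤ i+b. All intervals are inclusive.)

none

(A ∨ B) must hold from j=7 onward; find where it first fails.
  j=7: fails → no k works.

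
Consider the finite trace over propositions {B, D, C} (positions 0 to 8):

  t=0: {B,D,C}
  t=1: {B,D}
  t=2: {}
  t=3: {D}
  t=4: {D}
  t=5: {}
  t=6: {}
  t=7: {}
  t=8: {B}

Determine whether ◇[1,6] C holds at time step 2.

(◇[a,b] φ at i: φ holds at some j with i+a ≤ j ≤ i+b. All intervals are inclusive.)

Check C at each j in [3,8]:
  j=3: false
  j=4: false
  j=5: false
  j=6: false
  j=7: false
  j=8: false
No position in the window satisfies it → formula fails.

False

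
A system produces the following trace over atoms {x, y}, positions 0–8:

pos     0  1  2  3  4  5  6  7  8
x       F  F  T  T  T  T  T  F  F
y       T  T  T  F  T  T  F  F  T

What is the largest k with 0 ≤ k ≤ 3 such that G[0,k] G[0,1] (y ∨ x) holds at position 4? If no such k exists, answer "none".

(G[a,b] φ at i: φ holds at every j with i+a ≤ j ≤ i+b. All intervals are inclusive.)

G[0,1] (y ∨ x) must hold from j=4 onward; find where it first fails.
  j=4: holds
  j=5: holds
  j=6: fails
Holds on [4,5], so largest k = 1.

1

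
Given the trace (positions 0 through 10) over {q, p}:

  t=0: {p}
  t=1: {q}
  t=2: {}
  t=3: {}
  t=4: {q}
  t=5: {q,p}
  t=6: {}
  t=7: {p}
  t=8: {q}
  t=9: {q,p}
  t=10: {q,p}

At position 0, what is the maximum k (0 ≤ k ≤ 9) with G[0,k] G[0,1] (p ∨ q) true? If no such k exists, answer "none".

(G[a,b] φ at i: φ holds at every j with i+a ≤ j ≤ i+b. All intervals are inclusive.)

0

G[0,1] (p ∨ q) must hold from j=0 onward; find where it first fails.
  j=0: holds
  j=1: fails
Holds on [0,0], so largest k = 0.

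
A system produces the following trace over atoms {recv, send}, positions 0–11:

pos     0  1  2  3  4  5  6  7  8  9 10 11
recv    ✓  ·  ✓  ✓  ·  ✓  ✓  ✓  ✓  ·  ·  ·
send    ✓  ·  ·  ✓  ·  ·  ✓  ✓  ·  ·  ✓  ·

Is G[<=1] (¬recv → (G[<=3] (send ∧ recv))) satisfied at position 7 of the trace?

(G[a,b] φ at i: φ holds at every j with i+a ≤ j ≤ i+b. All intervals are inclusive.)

Check (¬recv → (G[<=3] (send ∧ recv))) at every j in [7,8]:
  j=7: antecedent false → ✓
  j=8: antecedent false → ✓
All positions satisfy it → formula holds.

Holds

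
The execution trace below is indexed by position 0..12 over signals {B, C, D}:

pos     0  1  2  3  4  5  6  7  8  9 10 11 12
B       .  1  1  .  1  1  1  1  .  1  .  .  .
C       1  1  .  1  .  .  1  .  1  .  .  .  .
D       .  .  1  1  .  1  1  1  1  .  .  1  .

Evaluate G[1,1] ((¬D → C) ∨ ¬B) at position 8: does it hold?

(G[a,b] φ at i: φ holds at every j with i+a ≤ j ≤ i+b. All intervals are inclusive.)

False

Check ((¬D → C) ∨ ¬B) at every j in [9,9]:
  j=9: false
Fails at j=9 → formula fails.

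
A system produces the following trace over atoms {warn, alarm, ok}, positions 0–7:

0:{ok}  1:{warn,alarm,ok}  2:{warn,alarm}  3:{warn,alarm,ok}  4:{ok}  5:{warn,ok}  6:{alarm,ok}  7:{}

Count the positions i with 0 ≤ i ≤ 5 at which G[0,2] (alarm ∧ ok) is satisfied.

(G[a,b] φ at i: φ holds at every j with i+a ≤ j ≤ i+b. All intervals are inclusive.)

Evaluate at each i in [0,5]:
  i=0: ✗ (fails at j=0)
  i=1: ✗ (fails at j=2)
  i=2: ✗ (fails at j=2)
  i=3: ✗ (fails at j=4)
  i=4: ✗ (fails at j=4)
  i=5: ✗ (fails at j=5)
Positions where it holds: {} → 0.

0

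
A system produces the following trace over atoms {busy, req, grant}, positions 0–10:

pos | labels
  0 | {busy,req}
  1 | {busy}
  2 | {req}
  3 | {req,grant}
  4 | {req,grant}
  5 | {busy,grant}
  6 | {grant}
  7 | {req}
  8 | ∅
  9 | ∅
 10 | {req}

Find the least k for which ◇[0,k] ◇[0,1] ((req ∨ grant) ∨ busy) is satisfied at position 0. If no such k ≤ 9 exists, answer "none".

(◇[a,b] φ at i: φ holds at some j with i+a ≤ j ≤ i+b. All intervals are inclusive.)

Scan j = 0,1,… for ◇[0,1] ((req ∨ grant) ∨ busy):
  j=0: holds
First hit at j=0, so smallest k = 0-0 = 0.

0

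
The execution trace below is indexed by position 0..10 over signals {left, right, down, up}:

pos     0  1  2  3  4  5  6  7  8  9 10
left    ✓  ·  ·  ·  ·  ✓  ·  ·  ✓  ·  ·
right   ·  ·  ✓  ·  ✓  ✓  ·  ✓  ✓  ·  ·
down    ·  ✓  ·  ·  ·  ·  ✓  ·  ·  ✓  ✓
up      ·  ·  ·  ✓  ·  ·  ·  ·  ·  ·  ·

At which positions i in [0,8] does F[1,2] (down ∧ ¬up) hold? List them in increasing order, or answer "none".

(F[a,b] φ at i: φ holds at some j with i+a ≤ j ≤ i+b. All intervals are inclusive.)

Evaluate at each i in [0,8]:
  i=0: ✓ (witness j=1)
  i=1: ✗ (none in [2,3])
  i=2: ✗ (none in [3,4])
  i=3: ✗ (none in [4,5])
  i=4: ✓ (witness j=6)
  i=5: ✓ (witness j=6)
  i=6: ✗ (none in [7,8])
  i=7: ✓ (witness j=9)
  i=8: ✓ (witness j=9)

0, 4, 5, 7, 8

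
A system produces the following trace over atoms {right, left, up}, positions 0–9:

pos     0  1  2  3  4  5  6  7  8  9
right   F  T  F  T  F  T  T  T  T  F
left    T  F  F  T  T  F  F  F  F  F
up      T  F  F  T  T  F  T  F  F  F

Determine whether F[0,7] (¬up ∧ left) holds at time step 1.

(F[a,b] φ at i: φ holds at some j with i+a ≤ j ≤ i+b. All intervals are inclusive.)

Check (¬up ∧ left) at each j in [1,8]:
  j=1: false
  j=2: false
  j=3: false
  j=4: false
  j=5: false
  j=6: false
  j=7: false
  j=8: false
No position in the window satisfies it → formula fails.

No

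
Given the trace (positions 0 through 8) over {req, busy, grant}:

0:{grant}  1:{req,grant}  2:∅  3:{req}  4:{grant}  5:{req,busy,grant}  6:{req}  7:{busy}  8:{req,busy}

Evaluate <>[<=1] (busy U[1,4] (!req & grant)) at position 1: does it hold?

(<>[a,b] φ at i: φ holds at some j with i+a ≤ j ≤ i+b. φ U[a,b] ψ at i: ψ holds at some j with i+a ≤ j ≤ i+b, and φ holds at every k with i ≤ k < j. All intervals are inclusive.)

Does not hold

Check (busy U[1,4] (!req & grant)) at each j in [1,2]:
  j=1: fails
  j=2: fails
No position in the window satisfies it → formula fails.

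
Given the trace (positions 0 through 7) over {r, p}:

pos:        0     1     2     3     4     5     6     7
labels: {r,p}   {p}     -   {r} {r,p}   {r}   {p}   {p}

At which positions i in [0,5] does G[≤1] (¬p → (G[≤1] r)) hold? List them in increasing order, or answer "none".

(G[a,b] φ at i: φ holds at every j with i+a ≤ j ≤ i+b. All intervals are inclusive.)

0, 3

Evaluate at each i in [0,5]:
  i=0: ✓ (all of [0,1])
  i=1: ✗ (fails at j=2)
  i=2: ✗ (fails at j=2)
  i=3: ✓ (all of [3,4])
  i=4: ✗ (fails at j=5)
  i=5: ✗ (fails at j=5)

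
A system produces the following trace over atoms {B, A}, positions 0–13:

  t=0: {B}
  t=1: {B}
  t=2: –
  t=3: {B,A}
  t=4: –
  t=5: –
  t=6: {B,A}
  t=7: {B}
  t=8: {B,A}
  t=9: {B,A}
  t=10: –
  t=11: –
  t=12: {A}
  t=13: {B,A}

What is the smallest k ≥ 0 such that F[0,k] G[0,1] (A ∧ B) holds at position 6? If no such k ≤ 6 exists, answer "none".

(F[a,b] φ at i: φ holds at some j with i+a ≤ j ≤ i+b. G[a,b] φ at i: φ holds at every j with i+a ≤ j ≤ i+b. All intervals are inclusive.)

Scan j = 6,7,… for G[0,1] (A ∧ B):
  j=6: fails
  j=7: fails
  j=8: holds
First hit at j=8, so smallest k = 8-6 = 2.

2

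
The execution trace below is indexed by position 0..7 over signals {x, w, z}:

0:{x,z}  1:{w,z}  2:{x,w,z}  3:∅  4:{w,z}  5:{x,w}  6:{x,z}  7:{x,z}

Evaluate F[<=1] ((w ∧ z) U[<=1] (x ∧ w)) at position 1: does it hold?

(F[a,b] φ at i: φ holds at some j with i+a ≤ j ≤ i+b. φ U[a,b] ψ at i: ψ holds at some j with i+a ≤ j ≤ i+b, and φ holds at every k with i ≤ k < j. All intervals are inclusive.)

Check ((w ∧ z) U[<=1] (x ∧ w)) at each j in [1,2]:
  j=1: holds
  j=2: holds
Found at j=1 → formula holds.

Yes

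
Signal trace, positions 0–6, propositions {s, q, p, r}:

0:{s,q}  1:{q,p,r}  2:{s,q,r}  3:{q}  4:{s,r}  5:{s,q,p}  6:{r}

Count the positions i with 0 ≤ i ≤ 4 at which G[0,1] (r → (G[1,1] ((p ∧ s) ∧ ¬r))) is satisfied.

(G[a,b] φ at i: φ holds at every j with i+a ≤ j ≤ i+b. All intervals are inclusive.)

Evaluate at each i in [0,4]:
  i=0: ✗ (fails at j=1)
  i=1: ✗ (fails at j=1)
  i=2: ✗ (fails at j=2)
  i=3: ✓ (all of [3,4])
  i=4: ✓ (all of [4,5])
Positions where it holds: {3, 4} → 2.

2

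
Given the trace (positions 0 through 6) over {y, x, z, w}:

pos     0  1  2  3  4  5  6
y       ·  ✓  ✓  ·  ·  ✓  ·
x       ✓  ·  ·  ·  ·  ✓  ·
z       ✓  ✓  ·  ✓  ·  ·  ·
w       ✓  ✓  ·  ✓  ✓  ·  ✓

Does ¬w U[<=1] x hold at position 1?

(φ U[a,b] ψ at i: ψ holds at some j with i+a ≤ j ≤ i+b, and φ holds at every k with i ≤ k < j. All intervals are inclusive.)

Need some j in [1,2] with x, and ¬w at every k in [1,j-1].
  j=1: x false.
  j=2: x false.
No j in the window works → until fails.

No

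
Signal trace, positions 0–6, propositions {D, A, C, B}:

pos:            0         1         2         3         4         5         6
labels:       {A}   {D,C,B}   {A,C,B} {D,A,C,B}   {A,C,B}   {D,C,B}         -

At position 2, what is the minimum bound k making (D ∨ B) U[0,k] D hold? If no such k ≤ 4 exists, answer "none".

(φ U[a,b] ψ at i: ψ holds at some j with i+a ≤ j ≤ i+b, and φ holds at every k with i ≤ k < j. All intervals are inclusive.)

Need earliest j ≥ 2 with D, and (D ∨ B) at every k in [2,j-1].
  j=2: rhs fails.
  j=3: rhs holds; lhs holds on [2,2]. k = 1.

1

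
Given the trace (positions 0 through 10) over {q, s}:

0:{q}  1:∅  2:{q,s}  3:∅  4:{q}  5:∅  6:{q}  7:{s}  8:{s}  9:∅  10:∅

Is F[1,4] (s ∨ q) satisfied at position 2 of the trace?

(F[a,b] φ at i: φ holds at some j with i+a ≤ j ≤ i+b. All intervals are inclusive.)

Check (s ∨ q) at each j in [3,6]:
  j=3: false
  j=4: true
  j=5: false
  j=6: true
Found at j=4 → formula holds.

Holds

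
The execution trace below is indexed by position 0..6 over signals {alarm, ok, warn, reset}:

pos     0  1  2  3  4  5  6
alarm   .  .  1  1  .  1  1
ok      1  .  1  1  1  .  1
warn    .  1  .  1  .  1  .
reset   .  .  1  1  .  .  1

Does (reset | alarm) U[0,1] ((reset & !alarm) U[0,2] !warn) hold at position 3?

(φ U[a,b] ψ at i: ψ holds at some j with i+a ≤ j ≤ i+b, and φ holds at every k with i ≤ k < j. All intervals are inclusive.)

Need some j in [3,4] with ((reset & !alarm) U[0,2] !warn), and (reset | alarm) at every k in [3,j-1].
  j=3: ((reset & !alarm) U[0,2] !warn) — fails.
  j=4: ((reset & !alarm) U[0,2] !warn) holds; (reset | alarm) holds at every k in [3,3] → satisfied.

Yes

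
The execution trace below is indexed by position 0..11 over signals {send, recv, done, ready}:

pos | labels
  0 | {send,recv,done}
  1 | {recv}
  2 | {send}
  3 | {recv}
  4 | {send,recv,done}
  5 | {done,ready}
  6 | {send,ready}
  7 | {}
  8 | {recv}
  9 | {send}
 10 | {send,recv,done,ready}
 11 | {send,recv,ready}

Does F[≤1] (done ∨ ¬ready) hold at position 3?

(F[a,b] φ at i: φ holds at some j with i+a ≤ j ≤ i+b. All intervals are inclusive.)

Yes

Check (done ∨ ¬ready) at each j in [3,4]:
  j=3: true
  j=4: true
Found at j=3 → formula holds.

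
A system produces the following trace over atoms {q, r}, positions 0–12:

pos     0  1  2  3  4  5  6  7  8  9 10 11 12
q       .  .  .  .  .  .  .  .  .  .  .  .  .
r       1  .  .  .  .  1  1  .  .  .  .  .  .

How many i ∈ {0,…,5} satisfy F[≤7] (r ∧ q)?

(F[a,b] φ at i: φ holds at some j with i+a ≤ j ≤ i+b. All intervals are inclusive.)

0

Evaluate at each i in [0,5]:
  i=0: ✗ (none in [0,7])
  i=1: ✗ (none in [1,8])
  i=2: ✗ (none in [2,9])
  i=3: ✗ (none in [3,10])
  i=4: ✗ (none in [4,11])
  i=5: ✗ (none in [5,12])
Positions where it holds: {} → 0.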